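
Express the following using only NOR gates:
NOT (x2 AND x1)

(((x2 NOR x2) NOR (x1 NOR x1)) NOR ((x2 NOR x2) NOR (x1 NOR x1)))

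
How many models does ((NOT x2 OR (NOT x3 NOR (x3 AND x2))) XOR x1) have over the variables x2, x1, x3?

Satisfying assignments: (0,0,0), (0,0,1), (1,1,0), (1,1,1)
Count: 4 out of 8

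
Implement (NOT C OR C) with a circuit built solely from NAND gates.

(((C NAND C) NAND (C NAND C)) NAND (C NAND C))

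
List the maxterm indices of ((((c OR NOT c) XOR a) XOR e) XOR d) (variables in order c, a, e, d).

ΠM(1, 2, 4, 7, 9, 10, 12, 15) = (c OR a OR e OR NOT d) AND (c OR a OR NOT e OR d) AND (c OR NOT a OR e OR d) AND (c OR NOT a OR NOT e OR NOT d) AND (NOT c OR a OR e OR NOT d) AND (NOT c OR a OR NOT e OR d) AND (NOT c OR NOT a OR e OR d) AND (NOT c OR NOT a OR NOT e OR NOT d)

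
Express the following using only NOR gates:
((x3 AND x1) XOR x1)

((((((x3 NOR x3) NOR (x1 NOR x1)) NOR x1) NOR (((x3 NOR x3) NOR (x1 NOR x1)) NOR x1)) NOR ((((x3 NOR x3) NOR (x1 NOR x1)) NOR x1) NOR (((x3 NOR x3) NOR (x1 NOR x1)) NOR x1))) NOR ((((((x3 NOR x3) NOR (x1 NOR x1)) NOR ((x3 NOR x3) NOR (x1 NOR x1))) NOR (x1 NOR x1)) NOR ((((x3 NOR x3) NOR (x1 NOR x1)) NOR ((x3 NOR x3) NOR (x1 NOR x1))) NOR (x1 NOR x1))) NOR (((((x3 NOR x3) NOR (x1 NOR x1)) NOR ((x3 NOR x3) NOR (x1 NOR x1))) NOR (x1 NOR x1)) NOR ((((x3 NOR x3) NOR (x1 NOR x1)) NOR ((x3 NOR x3) NOR (x1 NOR x1))) NOR (x1 NOR x1)))))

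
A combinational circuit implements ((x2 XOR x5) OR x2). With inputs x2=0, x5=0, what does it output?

Substituting: ((0 XOR 0) OR 0)
= 0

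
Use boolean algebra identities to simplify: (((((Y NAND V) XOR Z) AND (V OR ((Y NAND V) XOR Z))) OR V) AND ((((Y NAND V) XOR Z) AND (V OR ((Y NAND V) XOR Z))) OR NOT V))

By distribution ((E OR v) AND (E OR NOT v) = E) then absorption (E AND (E OR v) = E):
= ((Y NAND V) XOR Z)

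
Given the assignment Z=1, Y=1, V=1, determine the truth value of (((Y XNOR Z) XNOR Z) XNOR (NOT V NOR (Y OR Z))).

Substituting: (((1 XNOR 1) XNOR 1) XNOR (NOT 1 NOR (1 OR 1)))
= 0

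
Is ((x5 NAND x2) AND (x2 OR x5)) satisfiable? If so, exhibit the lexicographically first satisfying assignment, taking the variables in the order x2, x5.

x2=0, x5=1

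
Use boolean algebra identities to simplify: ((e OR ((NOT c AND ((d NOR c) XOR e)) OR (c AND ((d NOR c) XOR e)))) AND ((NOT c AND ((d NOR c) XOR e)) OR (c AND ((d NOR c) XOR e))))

By absorption (E AND (E OR v) = E) then distribution ((E AND v) OR (E AND NOT v) = E):
= ((d NOR c) XOR e)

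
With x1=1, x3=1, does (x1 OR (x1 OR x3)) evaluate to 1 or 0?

Substituting: (1 OR (1 OR 1))
= 1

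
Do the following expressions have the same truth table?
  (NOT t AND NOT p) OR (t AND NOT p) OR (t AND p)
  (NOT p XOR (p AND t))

Yes, they are equivalent — the two output columns agree on all 4 assignments:
t | p | Expression 1 | Expression 2
-----------------------------------
0 | 0 | 1 | 1
0 | 1 | 0 | 0
1 | 0 | 1 | 1
1 | 1 | 1 | 1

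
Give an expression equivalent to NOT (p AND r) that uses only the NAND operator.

(((p NAND r) NAND (p NAND r)) NAND ((p NAND r) NAND (p NAND r)))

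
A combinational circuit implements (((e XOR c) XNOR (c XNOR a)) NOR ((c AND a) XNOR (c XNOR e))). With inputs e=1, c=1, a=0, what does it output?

Substituting: (((1 XOR 1) XNOR (1 XNOR 0)) NOR ((1 AND 0) XNOR (1 XNOR 1)))
= 0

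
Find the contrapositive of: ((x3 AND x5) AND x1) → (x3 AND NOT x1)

Contrapositive: NOT (x3 AND NOT x1) → NOT ((x3 AND x5) AND x1)
Note: A statement and its contrapositive are logically equivalent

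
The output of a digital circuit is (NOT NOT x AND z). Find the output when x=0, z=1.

Substituting: (NOT NOT 0 AND 1)
= 0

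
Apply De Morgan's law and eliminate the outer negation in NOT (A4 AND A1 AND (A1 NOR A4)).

NOT A4 OR NOT A1 OR NOT (A1 NOR A4)
De Morgan's: NOT(AND of terms) = OR of negations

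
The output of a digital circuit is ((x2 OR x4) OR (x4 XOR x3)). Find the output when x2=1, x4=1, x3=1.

Substituting: ((1 OR 1) OR (1 XOR 1))
= 1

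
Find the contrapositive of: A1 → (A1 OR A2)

Contrapositive: NOT (A1 OR A2) → NOT A1
Note: A statement and its contrapositive are logically equivalent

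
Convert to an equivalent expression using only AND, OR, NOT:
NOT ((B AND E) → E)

(B AND E) AND NOT E
(Negated implication: NOT(A → B) = A AND NOT B)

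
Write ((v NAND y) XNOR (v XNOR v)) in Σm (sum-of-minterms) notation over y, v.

Σm(0, 1, 2) = (NOT y AND NOT v) OR (NOT y AND v) OR (y AND NOT v)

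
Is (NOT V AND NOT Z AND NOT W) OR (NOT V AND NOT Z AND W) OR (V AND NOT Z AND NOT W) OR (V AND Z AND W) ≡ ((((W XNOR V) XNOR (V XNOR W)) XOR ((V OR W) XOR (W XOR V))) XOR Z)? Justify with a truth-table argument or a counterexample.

Yes, they are equivalent — the two output columns agree on all 8 assignments:
V | Z | W | Expression 1 | Expression 2
---------------------------------------
0 | 0 | 0 | 1 | 1
0 | 0 | 1 | 1 | 1
0 | 1 | 0 | 0 | 0
0 | 1 | 1 | 0 | 0
1 | 0 | 0 | 1 | 1
1 | 0 | 1 | 0 | 0
1 | 1 | 0 | 0 | 0
1 | 1 | 1 | 1 | 1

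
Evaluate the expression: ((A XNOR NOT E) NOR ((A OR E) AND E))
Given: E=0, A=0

Substituting: ((0 XNOR NOT 0) NOR ((0 OR 0) AND 0))
= 1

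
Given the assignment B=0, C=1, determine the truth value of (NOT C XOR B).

Substituting: (NOT 1 XOR 0)
= 0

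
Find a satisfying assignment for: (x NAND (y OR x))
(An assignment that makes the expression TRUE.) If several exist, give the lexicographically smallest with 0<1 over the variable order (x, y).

x=0, y=0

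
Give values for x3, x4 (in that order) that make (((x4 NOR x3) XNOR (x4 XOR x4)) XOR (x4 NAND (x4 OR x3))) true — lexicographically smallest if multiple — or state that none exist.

x3=0, x4=0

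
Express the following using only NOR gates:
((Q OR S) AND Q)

((((Q NOR S) NOR (Q NOR S)) NOR ((Q NOR S) NOR (Q NOR S))) NOR (Q NOR Q))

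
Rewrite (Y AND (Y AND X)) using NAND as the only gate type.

((Y NAND ((Y NAND X) NAND (Y NAND X))) NAND (Y NAND ((Y NAND X) NAND (Y NAND X))))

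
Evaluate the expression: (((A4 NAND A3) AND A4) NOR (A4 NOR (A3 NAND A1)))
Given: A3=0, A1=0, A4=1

Substituting: (((1 NAND 0) AND 1) NOR (1 NOR (0 NAND 0)))
= 0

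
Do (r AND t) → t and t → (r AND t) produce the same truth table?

No, Converse is not equivalent to original (counterexample: q=0, t=1, r=0)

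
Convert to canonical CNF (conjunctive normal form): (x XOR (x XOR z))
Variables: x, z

(x OR z) AND (NOT x OR z)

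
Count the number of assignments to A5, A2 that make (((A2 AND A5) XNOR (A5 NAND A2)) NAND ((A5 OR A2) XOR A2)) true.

Satisfying assignments: (0,0), (0,1), (1,0), (1,1)
Count: 4 out of 4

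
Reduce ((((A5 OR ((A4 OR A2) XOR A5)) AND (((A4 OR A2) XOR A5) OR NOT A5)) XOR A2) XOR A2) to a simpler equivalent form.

By XOR self-cancellation ((E XOR v) XOR v = E) then distribution ((E OR v) AND (E OR NOT v) = E):
= ((A4 OR A2) XOR A5)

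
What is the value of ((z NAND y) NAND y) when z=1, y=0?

Substituting: ((1 NAND 0) NAND 0)
= 1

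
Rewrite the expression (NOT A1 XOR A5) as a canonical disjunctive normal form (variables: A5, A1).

(NOT A5 AND NOT A1) OR (A5 AND A1)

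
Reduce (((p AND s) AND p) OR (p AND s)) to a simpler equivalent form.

By absorption (E OR (E AND v) = E):
= (p AND s)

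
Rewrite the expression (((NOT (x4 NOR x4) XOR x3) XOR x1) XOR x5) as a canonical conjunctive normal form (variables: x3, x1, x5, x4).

(x3 OR x1 OR x5 OR x4) AND (x3 OR x1 OR NOT x5 OR NOT x4) AND (x3 OR NOT x1 OR x5 OR NOT x4) AND (x3 OR NOT x1 OR NOT x5 OR x4) AND (NOT x3 OR x1 OR x5 OR NOT x4) AND (NOT x3 OR x1 OR NOT x5 OR x4) AND (NOT x3 OR NOT x1 OR x5 OR x4) AND (NOT x3 OR NOT x1 OR NOT x5 OR NOT x4)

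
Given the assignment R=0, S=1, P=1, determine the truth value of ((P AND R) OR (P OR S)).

Substituting: ((1 AND 0) OR (1 OR 1))
= 1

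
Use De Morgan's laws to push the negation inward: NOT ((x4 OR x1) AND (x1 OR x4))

NOT (x4 OR x1) OR NOT (x1 OR x4)
De Morgan's: NOT(AND of terms) = OR of negations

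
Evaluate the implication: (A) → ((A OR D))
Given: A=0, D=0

Antecedent (A) = 0; consequent ((A OR D)) = 0.
0 → 0 = 1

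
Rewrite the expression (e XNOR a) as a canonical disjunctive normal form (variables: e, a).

(NOT e AND NOT a) OR (e AND a)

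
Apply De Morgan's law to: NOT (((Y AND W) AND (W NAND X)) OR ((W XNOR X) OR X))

NOT ((Y AND W) AND (W NAND X)) AND NOT ((W XNOR X) OR X)
De Morgan's: NOT(OR of terms) = AND of negations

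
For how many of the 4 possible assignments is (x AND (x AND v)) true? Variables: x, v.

Satisfying assignments: (1,1)
Count: 1 out of 4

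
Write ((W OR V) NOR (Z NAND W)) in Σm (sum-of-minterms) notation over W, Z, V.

Σm() = FALSE (no minterms)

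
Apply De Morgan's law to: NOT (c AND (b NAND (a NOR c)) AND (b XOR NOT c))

NOT c OR NOT (b NAND (a NOR c)) OR NOT (b XOR NOT c)
De Morgan's: NOT(AND of terms) = OR of negations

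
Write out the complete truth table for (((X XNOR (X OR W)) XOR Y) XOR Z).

X | Y | W | Z | Output
----------------------
0 | 0 | 0 | 0 | 1
0 | 0 | 0 | 1 | 0
0 | 0 | 1 | 0 | 0
0 | 0 | 1 | 1 | 1
0 | 1 | 0 | 0 | 0
0 | 1 | 0 | 1 | 1
0 | 1 | 1 | 0 | 1
0 | 1 | 1 | 1 | 0
1 | 0 | 0 | 0 | 1
1 | 0 | 0 | 1 | 0
1 | 0 | 1 | 0 | 1
1 | 0 | 1 | 1 | 0
1 | 1 | 0 | 0 | 0
1 | 1 | 0 | 1 | 1
1 | 1 | 1 | 0 | 0
1 | 1 | 1 | 1 | 1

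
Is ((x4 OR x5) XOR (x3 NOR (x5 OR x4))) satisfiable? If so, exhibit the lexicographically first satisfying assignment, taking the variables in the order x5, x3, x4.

x5=0, x3=0, x4=0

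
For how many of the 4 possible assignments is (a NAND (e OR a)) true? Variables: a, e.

Satisfying assignments: (0,0), (0,1)
Count: 2 out of 4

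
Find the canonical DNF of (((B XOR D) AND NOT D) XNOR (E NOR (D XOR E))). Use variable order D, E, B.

(NOT D AND NOT E AND B) OR (NOT D AND E AND NOT B) OR (D AND NOT E AND NOT B) OR (D AND NOT E AND B) OR (D AND E AND NOT B) OR (D AND E AND B)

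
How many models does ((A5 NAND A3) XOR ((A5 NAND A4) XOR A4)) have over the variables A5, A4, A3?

Satisfying assignments: (0,1,0), (0,1,1), (1,0,1), (1,1,1)
Count: 4 out of 8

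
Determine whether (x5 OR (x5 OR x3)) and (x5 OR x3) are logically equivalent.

Yes, they are equivalent — the two output columns agree on all 4 assignments:
x5 | x3 | Expression 1 | Expression 2
-------------------------------------
0 | 0 | 0 | 0
0 | 1 | 1 | 1
1 | 0 | 1 | 1
1 | 1 | 1 | 1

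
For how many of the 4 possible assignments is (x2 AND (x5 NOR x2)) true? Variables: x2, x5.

No assignment satisfies the expression.
Count: 0 out of 4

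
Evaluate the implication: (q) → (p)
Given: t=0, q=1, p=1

Antecedent (q) = 1; consequent (p) = 1.
1 → 1 = 1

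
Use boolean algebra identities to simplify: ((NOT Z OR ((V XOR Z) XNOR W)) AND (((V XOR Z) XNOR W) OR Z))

By distribution ((E OR v) AND (E OR NOT v) = E):
= ((V XOR Z) XNOR W)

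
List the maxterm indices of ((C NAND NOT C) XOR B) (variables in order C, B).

ΠM(1, 3) = (C OR NOT B) AND (NOT C OR NOT B)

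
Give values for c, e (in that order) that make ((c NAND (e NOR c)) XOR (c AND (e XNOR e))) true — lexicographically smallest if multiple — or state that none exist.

c=0, e=0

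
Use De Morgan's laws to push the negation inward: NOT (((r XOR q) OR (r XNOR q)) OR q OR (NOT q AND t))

NOT ((r XOR q) OR (r XNOR q)) AND NOT q AND NOT (NOT q AND t)
De Morgan's: NOT(OR of terms) = AND of negations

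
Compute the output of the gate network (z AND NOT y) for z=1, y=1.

Substituting: (1 AND NOT 1)
= 0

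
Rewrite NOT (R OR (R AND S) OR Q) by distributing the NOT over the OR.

NOT R AND NOT (R AND S) AND NOT Q
De Morgan's: NOT(OR of terms) = AND of negations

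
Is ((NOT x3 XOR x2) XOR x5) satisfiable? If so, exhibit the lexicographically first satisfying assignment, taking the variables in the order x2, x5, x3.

x2=0, x5=0, x3=0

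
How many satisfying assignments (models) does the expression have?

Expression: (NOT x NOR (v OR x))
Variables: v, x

No assignment satisfies the expression.
Count: 0 out of 4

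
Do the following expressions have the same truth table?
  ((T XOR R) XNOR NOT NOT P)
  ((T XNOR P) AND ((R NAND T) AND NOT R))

No. Counterexample: with T=0, R=1, P=1, Expression 1 = 1 but Expression 2 = 0.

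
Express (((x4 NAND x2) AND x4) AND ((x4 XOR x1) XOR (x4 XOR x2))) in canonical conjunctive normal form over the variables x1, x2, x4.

(x1 OR x2 OR x4) AND (x1 OR x2 OR NOT x4) AND (x1 OR NOT x2 OR x4) AND (x1 OR NOT x2 OR NOT x4) AND (NOT x1 OR x2 OR x4) AND (NOT x1 OR NOT x2 OR x4) AND (NOT x1 OR NOT x2 OR NOT x4)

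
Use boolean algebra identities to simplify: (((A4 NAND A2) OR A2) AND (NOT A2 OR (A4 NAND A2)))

By distribution ((E OR v) AND (E OR NOT v) = E):
= (A4 NAND A2)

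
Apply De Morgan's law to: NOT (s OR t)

NOT s AND NOT t
De Morgan's: NOT(OR of terms) = AND of negations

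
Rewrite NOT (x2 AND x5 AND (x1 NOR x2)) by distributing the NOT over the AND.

NOT x2 OR NOT x5 OR NOT (x1 NOR x2)
De Morgan's: NOT(AND of terms) = OR of negations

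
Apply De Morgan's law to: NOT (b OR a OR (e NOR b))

NOT b AND NOT a AND NOT (e NOR b)
De Morgan's: NOT(OR of terms) = AND of negations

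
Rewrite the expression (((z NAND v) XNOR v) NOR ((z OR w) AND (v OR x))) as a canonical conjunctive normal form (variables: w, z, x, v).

(w OR z OR x OR NOT v) AND (w OR z OR NOT x OR NOT v) AND (w OR NOT z OR x OR NOT v) AND (w OR NOT z OR NOT x OR v) AND (w OR NOT z OR NOT x OR NOT v) AND (NOT w OR z OR x OR NOT v) AND (NOT w OR z OR NOT x OR v) AND (NOT w OR z OR NOT x OR NOT v) AND (NOT w OR NOT z OR x OR NOT v) AND (NOT w OR NOT z OR NOT x OR v) AND (NOT w OR NOT z OR NOT x OR NOT v)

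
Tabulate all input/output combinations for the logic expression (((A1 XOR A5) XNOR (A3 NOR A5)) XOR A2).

A3 | A5 | A1 | A2 | Output
--------------------------
0 | 0 | 0 | 0 | 0
0 | 0 | 0 | 1 | 1
0 | 0 | 1 | 0 | 1
0 | 0 | 1 | 1 | 0
0 | 1 | 0 | 0 | 0
0 | 1 | 0 | 1 | 1
0 | 1 | 1 | 0 | 1
0 | 1 | 1 | 1 | 0
1 | 0 | 0 | 0 | 1
1 | 0 | 0 | 1 | 0
1 | 0 | 1 | 0 | 0
1 | 0 | 1 | 1 | 1
1 | 1 | 0 | 0 | 0
1 | 1 | 0 | 1 | 1
1 | 1 | 1 | 0 | 1
1 | 1 | 1 | 1 | 0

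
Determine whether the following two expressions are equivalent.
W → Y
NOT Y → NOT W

Yes, Contrapositive is always equivalent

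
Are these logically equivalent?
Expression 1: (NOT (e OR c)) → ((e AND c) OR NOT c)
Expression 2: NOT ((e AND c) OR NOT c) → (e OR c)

Yes, Contrapositive is always equivalent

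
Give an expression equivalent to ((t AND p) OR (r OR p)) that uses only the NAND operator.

((((t NAND p) NAND (t NAND p)) NAND ((t NAND p) NAND (t NAND p))) NAND (((r NAND r) NAND (p NAND p)) NAND ((r NAND r) NAND (p NAND p))))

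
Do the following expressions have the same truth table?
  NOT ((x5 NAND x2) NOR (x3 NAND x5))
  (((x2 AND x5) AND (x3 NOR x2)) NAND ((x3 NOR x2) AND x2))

No. Counterexample: with x5=1, x3=1, x2=1, Expression 1 = 0 but Expression 2 = 1.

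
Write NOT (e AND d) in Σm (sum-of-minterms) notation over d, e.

Σm(0, 1, 2) = (NOT d AND NOT e) OR (NOT d AND e) OR (d AND NOT e)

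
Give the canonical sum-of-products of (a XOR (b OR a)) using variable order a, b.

Σm(1) = (NOT a AND b)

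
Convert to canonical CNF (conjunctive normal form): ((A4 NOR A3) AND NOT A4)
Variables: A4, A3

(A4 OR NOT A3) AND (NOT A4 OR A3) AND (NOT A4 OR NOT A3)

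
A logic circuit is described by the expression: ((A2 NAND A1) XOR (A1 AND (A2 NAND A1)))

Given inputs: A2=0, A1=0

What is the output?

Substituting: ((0 NAND 0) XOR (0 AND (0 NAND 0)))
= 1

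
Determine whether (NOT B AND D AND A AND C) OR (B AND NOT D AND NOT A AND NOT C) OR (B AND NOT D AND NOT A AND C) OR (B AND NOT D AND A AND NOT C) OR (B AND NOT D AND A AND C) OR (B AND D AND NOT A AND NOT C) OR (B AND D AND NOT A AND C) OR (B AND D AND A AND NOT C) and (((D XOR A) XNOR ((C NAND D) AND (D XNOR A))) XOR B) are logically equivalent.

Yes, they are equivalent — the two output columns agree on all 16 assignments:
B | D | A | C | Expression 1 | Expression 2
-------------------------------------------
0 | 0 | 0 | 0 | 0 | 0
0 | 0 | 0 | 1 | 0 | 0
0 | 0 | 1 | 0 | 0 | 0
0 | 0 | 1 | 1 | 0 | 0
0 | 1 | 0 | 0 | 0 | 0
0 | 1 | 0 | 1 | 0 | 0
0 | 1 | 1 | 0 | 0 | 0
0 | 1 | 1 | 1 | 1 | 1
1 | 0 | 0 | 0 | 1 | 1
1 | 0 | 0 | 1 | 1 | 1
1 | 0 | 1 | 0 | 1 | 1
1 | 0 | 1 | 1 | 1 | 1
1 | 1 | 0 | 0 | 1 | 1
1 | 1 | 0 | 1 | 1 | 1
1 | 1 | 1 | 0 | 1 | 1
1 | 1 | 1 | 1 | 0 | 0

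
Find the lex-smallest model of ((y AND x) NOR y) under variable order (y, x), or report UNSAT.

y=0, x=0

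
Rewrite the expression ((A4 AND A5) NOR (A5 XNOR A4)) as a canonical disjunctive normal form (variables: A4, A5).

(NOT A4 AND A5) OR (A4 AND NOT A5)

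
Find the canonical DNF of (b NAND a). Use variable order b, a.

(NOT b AND NOT a) OR (NOT b AND a) OR (b AND NOT a)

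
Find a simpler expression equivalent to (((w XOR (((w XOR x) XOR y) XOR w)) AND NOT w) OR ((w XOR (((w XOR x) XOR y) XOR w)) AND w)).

By distribution ((E AND v) OR (E AND NOT v) = E) then XOR self-cancellation ((E XOR v) XOR v = E):
= ((w XOR x) XOR y)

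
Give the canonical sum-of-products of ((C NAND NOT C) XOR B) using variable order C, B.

Σm(0, 2) = (NOT C AND NOT B) OR (C AND NOT B)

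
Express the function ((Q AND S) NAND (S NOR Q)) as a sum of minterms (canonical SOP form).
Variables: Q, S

Σm(0, 1, 2, 3) = (NOT Q AND NOT S) OR (NOT Q AND S) OR (Q AND NOT S) OR (Q AND S)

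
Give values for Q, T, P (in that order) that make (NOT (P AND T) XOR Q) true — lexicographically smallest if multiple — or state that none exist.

Q=0, T=0, P=0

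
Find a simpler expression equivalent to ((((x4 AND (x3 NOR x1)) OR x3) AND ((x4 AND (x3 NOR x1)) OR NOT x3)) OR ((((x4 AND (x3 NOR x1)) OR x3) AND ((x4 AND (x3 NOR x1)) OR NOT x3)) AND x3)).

By absorption (E OR (E AND v) = E) then distribution ((E OR v) AND (E OR NOT v) = E):
= (x4 AND (x3 NOR x1))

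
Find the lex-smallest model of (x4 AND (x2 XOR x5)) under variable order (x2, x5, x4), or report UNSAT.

x2=0, x5=1, x4=1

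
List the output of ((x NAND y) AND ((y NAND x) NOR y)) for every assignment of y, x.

y | x | Output
--------------
0 | 0 | 0
0 | 1 | 0
1 | 0 | 0
1 | 1 | 0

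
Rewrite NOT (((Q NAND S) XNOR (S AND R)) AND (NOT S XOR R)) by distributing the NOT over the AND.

NOT ((Q NAND S) XNOR (S AND R)) OR NOT (NOT S XOR R)
De Morgan's: NOT(AND of terms) = OR of negations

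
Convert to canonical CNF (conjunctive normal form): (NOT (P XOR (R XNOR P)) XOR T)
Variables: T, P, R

(T OR P OR R) AND (T OR NOT P OR R) AND (NOT T OR P OR NOT R) AND (NOT T OR NOT P OR NOT R)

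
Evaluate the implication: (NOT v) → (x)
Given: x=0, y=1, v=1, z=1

Antecedent (NOT v) = 0; consequent (x) = 0.
0 → 0 = 1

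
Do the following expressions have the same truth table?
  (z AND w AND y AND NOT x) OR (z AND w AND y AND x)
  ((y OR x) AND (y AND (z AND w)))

Yes, they are equivalent — the two output columns agree on all 16 assignments:
z | w | y | x | Expression 1 | Expression 2
-------------------------------------------
0 | 0 | 0 | 0 | 0 | 0
0 | 0 | 0 | 1 | 0 | 0
0 | 0 | 1 | 0 | 0 | 0
0 | 0 | 1 | 1 | 0 | 0
0 | 1 | 0 | 0 | 0 | 0
0 | 1 | 0 | 1 | 0 | 0
0 | 1 | 1 | 0 | 0 | 0
0 | 1 | 1 | 1 | 0 | 0
1 | 0 | 0 | 0 | 0 | 0
1 | 0 | 0 | 1 | 0 | 0
1 | 0 | 1 | 0 | 0 | 0
1 | 0 | 1 | 1 | 0 | 0
1 | 1 | 0 | 0 | 0 | 0
1 | 1 | 0 | 1 | 0 | 0
1 | 1 | 1 | 0 | 1 | 1
1 | 1 | 1 | 1 | 1 | 1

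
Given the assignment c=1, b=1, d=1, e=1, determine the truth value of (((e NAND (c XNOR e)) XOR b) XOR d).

Substituting: (((1 NAND (1 XNOR 1)) XOR 1) XOR 1)
= 0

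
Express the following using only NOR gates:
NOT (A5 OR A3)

(((A5 NOR A3) NOR (A5 NOR A3)) NOR ((A5 NOR A3) NOR (A5 NOR A3)))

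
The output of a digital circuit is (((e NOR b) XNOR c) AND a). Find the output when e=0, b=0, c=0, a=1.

Substituting: (((0 NOR 0) XNOR 0) AND 1)
= 0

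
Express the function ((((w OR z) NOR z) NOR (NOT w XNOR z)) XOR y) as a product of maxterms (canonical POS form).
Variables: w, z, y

ΠM(0, 2, 4, 7) = (w OR z OR y) AND (w OR NOT z OR y) AND (NOT w OR z OR y) AND (NOT w OR NOT z OR NOT y)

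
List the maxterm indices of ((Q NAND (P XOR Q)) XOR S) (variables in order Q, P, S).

ΠM(1, 3, 4, 7) = (Q OR P OR NOT S) AND (Q OR NOT P OR NOT S) AND (NOT Q OR P OR S) AND (NOT Q OR NOT P OR NOT S)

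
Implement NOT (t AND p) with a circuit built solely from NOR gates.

(((t NOR t) NOR (p NOR p)) NOR ((t NOR t) NOR (p NOR p)))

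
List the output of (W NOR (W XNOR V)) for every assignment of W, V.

W | V | Output
--------------
0 | 0 | 0
0 | 1 | 1
1 | 0 | 0
1 | 1 | 0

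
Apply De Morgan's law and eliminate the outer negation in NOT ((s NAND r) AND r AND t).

NOT (s NAND r) OR NOT r OR NOT t
De Morgan's: NOT(AND of terms) = OR of negations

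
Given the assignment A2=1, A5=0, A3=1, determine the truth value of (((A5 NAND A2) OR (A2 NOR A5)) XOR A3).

Substituting: (((0 NAND 1) OR (1 NOR 0)) XOR 1)
= 0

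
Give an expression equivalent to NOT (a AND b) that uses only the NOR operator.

(((a NOR a) NOR (b NOR b)) NOR ((a NOR a) NOR (b NOR b)))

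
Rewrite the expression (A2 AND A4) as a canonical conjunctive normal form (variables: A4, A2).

(A4 OR A2) AND (A4 OR NOT A2) AND (NOT A4 OR A2)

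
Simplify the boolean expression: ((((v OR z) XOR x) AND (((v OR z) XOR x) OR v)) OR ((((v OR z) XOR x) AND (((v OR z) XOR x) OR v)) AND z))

By absorption (E OR (E AND v) = E) then absorption (E AND (E OR v) = E):
= ((v OR z) XOR x)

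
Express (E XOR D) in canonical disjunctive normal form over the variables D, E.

(NOT D AND E) OR (D AND NOT E)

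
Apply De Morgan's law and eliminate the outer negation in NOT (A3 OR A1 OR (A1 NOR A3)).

NOT A3 AND NOT A1 AND NOT (A1 NOR A3)
De Morgan's: NOT(OR of terms) = AND of negations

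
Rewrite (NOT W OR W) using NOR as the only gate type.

(((W NOR W) NOR W) NOR ((W NOR W) NOR W))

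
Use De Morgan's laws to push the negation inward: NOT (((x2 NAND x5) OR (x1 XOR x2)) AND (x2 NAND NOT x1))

NOT ((x2 NAND x5) OR (x1 XOR x2)) OR NOT (x2 NAND NOT x1)
De Morgan's: NOT(AND of terms) = OR of negations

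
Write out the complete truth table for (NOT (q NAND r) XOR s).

q | r | s | Output
------------------
0 | 0 | 0 | 0
0 | 0 | 1 | 1
0 | 1 | 0 | 0
0 | 1 | 1 | 1
1 | 0 | 0 | 0
1 | 0 | 1 | 1
1 | 1 | 0 | 1
1 | 1 | 1 | 0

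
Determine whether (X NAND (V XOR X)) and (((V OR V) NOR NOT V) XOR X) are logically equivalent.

No. Counterexample: with X=0, V=0, Expression 1 = 1 but Expression 2 = 0.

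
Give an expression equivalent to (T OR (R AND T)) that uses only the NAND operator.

((T NAND T) NAND (((R NAND T) NAND (R NAND T)) NAND ((R NAND T) NAND (R NAND T))))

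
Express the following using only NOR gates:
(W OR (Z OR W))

((W NOR ((Z NOR W) NOR (Z NOR W))) NOR (W NOR ((Z NOR W) NOR (Z NOR W))))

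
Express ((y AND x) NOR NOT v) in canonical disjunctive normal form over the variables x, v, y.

(NOT x AND v AND NOT y) OR (NOT x AND v AND y) OR (x AND v AND NOT y)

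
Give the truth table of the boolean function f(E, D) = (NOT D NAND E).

E | D | Output
--------------
0 | 0 | 1
0 | 1 | 1
1 | 0 | 0
1 | 1 | 1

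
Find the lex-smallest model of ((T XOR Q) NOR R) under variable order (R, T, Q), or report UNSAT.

R=0, T=0, Q=0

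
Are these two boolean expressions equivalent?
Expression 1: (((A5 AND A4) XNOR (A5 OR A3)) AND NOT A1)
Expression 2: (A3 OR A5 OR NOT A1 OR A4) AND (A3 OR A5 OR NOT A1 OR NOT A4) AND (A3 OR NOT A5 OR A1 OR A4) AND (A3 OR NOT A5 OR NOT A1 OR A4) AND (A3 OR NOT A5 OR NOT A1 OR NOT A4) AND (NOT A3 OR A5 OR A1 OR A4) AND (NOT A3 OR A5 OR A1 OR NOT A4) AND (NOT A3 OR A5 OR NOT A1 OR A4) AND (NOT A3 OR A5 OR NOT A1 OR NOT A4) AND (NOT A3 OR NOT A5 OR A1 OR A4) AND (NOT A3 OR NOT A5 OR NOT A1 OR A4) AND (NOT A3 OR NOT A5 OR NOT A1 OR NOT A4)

Yes, they are equivalent — the two output columns agree on all 16 assignments:
A3 | A5 | A1 | A4 | Expression 1 | Expression 2
-----------------------------------------------
0 | 0 | 0 | 0 | 1 | 1
0 | 0 | 0 | 1 | 1 | 1
0 | 0 | 1 | 0 | 0 | 0
0 | 0 | 1 | 1 | 0 | 0
0 | 1 | 0 | 0 | 0 | 0
0 | 1 | 0 | 1 | 1 | 1
0 | 1 | 1 | 0 | 0 | 0
0 | 1 | 1 | 1 | 0 | 0
1 | 0 | 0 | 0 | 0 | 0
1 | 0 | 0 | 1 | 0 | 0
1 | 0 | 1 | 0 | 0 | 0
1 | 0 | 1 | 1 | 0 | 0
1 | 1 | 0 | 0 | 0 | 0
1 | 1 | 0 | 1 | 1 | 1
1 | 1 | 1 | 0 | 0 | 0
1 | 1 | 1 | 1 | 0 | 0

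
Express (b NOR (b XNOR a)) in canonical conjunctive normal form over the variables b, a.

(b OR a) AND (NOT b OR a) AND (NOT b OR NOT a)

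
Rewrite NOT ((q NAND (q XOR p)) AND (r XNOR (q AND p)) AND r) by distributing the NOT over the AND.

NOT (q NAND (q XOR p)) OR NOT (r XNOR (q AND p)) OR NOT r
De Morgan's: NOT(AND of terms) = OR of negations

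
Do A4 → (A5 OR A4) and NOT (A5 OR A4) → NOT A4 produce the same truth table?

Yes, Contrapositive is always equivalent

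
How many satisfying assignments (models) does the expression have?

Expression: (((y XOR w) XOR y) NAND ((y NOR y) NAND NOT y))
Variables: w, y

Satisfying assignments: (0,0), (0,1), (1,0)
Count: 3 out of 4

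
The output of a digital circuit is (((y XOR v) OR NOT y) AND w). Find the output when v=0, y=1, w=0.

Substituting: (((1 XOR 0) OR NOT 1) AND 0)
= 0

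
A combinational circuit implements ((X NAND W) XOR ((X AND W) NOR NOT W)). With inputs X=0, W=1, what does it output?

Substituting: ((0 NAND 1) XOR ((0 AND 1) NOR NOT 1))
= 0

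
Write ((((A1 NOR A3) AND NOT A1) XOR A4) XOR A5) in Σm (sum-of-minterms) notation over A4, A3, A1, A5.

Σm(0, 3, 5, 7, 9, 10, 12, 14) = (NOT A4 AND NOT A3 AND NOT A1 AND NOT A5) OR (NOT A4 AND NOT A3 AND A1 AND A5) OR (NOT A4 AND A3 AND NOT A1 AND A5) OR (NOT A4 AND A3 AND A1 AND A5) OR (A4 AND NOT A3 AND NOT A1 AND A5) OR (A4 AND NOT A3 AND A1 AND NOT A5) OR (A4 AND A3 AND NOT A1 AND NOT A5) OR (A4 AND A3 AND A1 AND NOT A5)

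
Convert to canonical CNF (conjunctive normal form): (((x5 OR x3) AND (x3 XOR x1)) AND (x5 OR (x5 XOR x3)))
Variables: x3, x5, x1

(x3 OR x5 OR x1) AND (x3 OR x5 OR NOT x1) AND (x3 OR NOT x5 OR x1) AND (NOT x3 OR x5 OR NOT x1) AND (NOT x3 OR NOT x5 OR NOT x1)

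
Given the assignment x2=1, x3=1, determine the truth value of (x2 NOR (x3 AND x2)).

Substituting: (1 NOR (1 AND 1))
= 0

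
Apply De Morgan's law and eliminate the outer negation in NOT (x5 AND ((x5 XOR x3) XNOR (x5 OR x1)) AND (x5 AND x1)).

NOT x5 OR NOT ((x5 XOR x3) XNOR (x5 OR x1)) OR NOT (x5 AND x1)
De Morgan's: NOT(AND of terms) = OR of negations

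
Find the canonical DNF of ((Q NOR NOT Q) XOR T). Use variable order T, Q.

(T AND NOT Q) OR (T AND Q)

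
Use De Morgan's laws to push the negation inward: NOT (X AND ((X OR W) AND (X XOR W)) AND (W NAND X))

NOT X OR NOT ((X OR W) AND (X XOR W)) OR NOT (W NAND X)
De Morgan's: NOT(AND of terms) = OR of negations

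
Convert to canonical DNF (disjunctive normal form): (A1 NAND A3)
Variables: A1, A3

(NOT A1 AND NOT A3) OR (NOT A1 AND A3) OR (A1 AND NOT A3)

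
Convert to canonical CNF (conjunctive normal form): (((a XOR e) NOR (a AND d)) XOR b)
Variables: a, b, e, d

(a OR b OR NOT e OR d) AND (a OR b OR NOT e OR NOT d) AND (a OR NOT b OR e OR d) AND (a OR NOT b OR e OR NOT d) AND (NOT a OR b OR e OR d) AND (NOT a OR b OR e OR NOT d) AND (NOT a OR b OR NOT e OR NOT d) AND (NOT a OR NOT b OR NOT e OR d)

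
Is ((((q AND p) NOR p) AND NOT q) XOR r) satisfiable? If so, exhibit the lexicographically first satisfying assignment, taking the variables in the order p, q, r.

p=0, q=0, r=0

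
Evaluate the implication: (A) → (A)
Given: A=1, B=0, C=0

Antecedent (A) = 1; consequent (A) = 1.
1 → 1 = 1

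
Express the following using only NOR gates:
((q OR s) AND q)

((((q NOR s) NOR (q NOR s)) NOR ((q NOR s) NOR (q NOR s))) NOR (q NOR q))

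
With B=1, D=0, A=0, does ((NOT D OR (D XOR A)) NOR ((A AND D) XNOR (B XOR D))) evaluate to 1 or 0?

Substituting: ((NOT 0 OR (0 XOR 0)) NOR ((0 AND 0) XNOR (1 XOR 0)))
= 0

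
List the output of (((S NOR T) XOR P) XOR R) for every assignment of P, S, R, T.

P | S | R | T | Output
----------------------
0 | 0 | 0 | 0 | 1
0 | 0 | 0 | 1 | 0
0 | 0 | 1 | 0 | 0
0 | 0 | 1 | 1 | 1
0 | 1 | 0 | 0 | 0
0 | 1 | 0 | 1 | 0
0 | 1 | 1 | 0 | 1
0 | 1 | 1 | 1 | 1
1 | 0 | 0 | 0 | 0
1 | 0 | 0 | 1 | 1
1 | 0 | 1 | 0 | 1
1 | 0 | 1 | 1 | 0
1 | 1 | 0 | 0 | 1
1 | 1 | 0 | 1 | 1
1 | 1 | 1 | 0 | 0
1 | 1 | 1 | 1 | 0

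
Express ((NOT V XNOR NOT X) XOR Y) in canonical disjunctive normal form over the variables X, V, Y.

(NOT X AND NOT V AND NOT Y) OR (NOT X AND V AND Y) OR (X AND NOT V AND Y) OR (X AND V AND NOT Y)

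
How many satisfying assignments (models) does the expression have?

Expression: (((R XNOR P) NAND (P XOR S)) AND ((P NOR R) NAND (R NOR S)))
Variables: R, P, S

Satisfying assignments: (0,1,0), (0,1,1), (1,0,0), (1,0,1), (1,1,1)
Count: 5 out of 8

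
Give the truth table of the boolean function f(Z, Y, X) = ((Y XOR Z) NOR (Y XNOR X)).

Z | Y | X | Output
------------------
0 | 0 | 0 | 0
0 | 0 | 1 | 1
0 | 1 | 0 | 0
0 | 1 | 1 | 0
1 | 0 | 0 | 0
1 | 0 | 1 | 0
1 | 1 | 0 | 1
1 | 1 | 1 | 0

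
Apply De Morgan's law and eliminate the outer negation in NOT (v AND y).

NOT v OR NOT y
De Morgan's: NOT(AND of terms) = OR of negations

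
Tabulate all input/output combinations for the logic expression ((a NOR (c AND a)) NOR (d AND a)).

a | c | d | Output
------------------
0 | 0 | 0 | 0
0 | 0 | 1 | 0
0 | 1 | 0 | 0
0 | 1 | 1 | 0
1 | 0 | 0 | 1
1 | 0 | 1 | 0
1 | 1 | 0 | 1
1 | 1 | 1 | 0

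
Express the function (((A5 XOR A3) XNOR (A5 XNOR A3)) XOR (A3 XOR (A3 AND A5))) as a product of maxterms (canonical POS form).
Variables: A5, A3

ΠM(0, 2, 3) = (A5 OR A3) AND (NOT A5 OR A3) AND (NOT A5 OR NOT A3)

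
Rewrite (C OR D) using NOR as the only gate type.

((C NOR D) NOR (C NOR D))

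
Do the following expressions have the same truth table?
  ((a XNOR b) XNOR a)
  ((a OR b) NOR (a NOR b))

No. Counterexample: with a=0, b=1, Expression 1 = 1 but Expression 2 = 0.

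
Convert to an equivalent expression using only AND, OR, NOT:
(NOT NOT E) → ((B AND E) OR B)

NOT E OR ((B AND E) OR B)
(Implication elimination: A → B = NOT A OR B)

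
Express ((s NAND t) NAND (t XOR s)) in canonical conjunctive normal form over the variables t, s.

(t OR NOT s) AND (NOT t OR s)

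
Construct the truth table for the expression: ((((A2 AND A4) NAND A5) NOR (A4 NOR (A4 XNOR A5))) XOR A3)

A5 | A4 | A3 | A2 | Output
--------------------------
0 | 0 | 0 | 0 | 0
0 | 0 | 0 | 1 | 0
0 | 0 | 1 | 0 | 1
0 | 0 | 1 | 1 | 1
0 | 1 | 0 | 0 | 0
0 | 1 | 0 | 1 | 0
0 | 1 | 1 | 0 | 1
0 | 1 | 1 | 1 | 1
1 | 0 | 0 | 0 | 0
1 | 0 | 0 | 1 | 0
1 | 0 | 1 | 0 | 1
1 | 0 | 1 | 1 | 1
1 | 1 | 0 | 0 | 0
1 | 1 | 0 | 1 | 1
1 | 1 | 1 | 0 | 1
1 | 1 | 1 | 1 | 0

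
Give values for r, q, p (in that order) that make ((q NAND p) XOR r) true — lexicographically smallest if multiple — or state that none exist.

r=0, q=0, p=0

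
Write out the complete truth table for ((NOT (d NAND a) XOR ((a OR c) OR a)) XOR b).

b | c | a | d | Output
----------------------
0 | 0 | 0 | 0 | 0
0 | 0 | 0 | 1 | 0
0 | 0 | 1 | 0 | 1
0 | 0 | 1 | 1 | 0
0 | 1 | 0 | 0 | 1
0 | 1 | 0 | 1 | 1
0 | 1 | 1 | 0 | 1
0 | 1 | 1 | 1 | 0
1 | 0 | 0 | 0 | 1
1 | 0 | 0 | 1 | 1
1 | 0 | 1 | 0 | 0
1 | 0 | 1 | 1 | 1
1 | 1 | 0 | 0 | 0
1 | 1 | 0 | 1 | 0
1 | 1 | 1 | 0 | 0
1 | 1 | 1 | 1 | 1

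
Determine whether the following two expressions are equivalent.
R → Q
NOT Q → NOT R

Yes, Contrapositive is always equivalent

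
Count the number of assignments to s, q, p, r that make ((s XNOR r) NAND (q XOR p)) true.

Satisfying assignments: (0,0,0,0), (0,0,0,1), (0,0,1,1), (0,1,0,1), (0,1,1,0), (0,1,1,1), (1,0,0,0), (1,0,0,1), (1,0,1,0), (1,1,0,0), (1,1,1,0), (1,1,1,1)
Count: 12 out of 16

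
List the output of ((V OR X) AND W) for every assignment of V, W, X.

V | W | X | Output
------------------
0 | 0 | 0 | 0
0 | 0 | 1 | 0
0 | 1 | 0 | 0
0 | 1 | 1 | 1
1 | 0 | 0 | 0
1 | 0 | 1 | 0
1 | 1 | 0 | 1
1 | 1 | 1 | 1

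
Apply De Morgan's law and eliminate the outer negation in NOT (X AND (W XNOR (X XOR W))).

NOT X OR NOT (W XNOR (X XOR W))
De Morgan's: NOT(AND of terms) = OR of negations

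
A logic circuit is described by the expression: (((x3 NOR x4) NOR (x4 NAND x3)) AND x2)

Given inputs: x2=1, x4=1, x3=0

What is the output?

Substituting: (((0 NOR 1) NOR (1 NAND 0)) AND 1)
= 0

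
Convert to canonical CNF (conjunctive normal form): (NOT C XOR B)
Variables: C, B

(C OR NOT B) AND (NOT C OR B)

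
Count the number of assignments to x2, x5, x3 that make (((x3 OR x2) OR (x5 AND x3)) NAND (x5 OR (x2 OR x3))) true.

Satisfying assignments: (0,0,0), (0,1,0)
Count: 2 out of 8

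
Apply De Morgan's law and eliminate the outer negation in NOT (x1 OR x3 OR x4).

NOT x1 AND NOT x3 AND NOT x4
De Morgan's: NOT(OR of terms) = AND of negations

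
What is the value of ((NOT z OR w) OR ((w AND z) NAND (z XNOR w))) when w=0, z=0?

Substituting: ((NOT 0 OR 0) OR ((0 AND 0) NAND (0 XNOR 0)))
= 1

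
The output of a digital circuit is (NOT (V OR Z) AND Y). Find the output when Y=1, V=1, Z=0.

Substituting: (NOT (1 OR 0) AND 1)
= 0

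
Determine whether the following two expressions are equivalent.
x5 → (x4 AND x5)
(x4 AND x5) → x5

No, Converse is not equivalent to original (counterexample: x5=1, x4=0)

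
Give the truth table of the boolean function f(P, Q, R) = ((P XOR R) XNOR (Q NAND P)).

P | Q | R | Output
------------------
0 | 0 | 0 | 0
0 | 0 | 1 | 1
0 | 1 | 0 | 0
0 | 1 | 1 | 1
1 | 0 | 0 | 1
1 | 0 | 1 | 0
1 | 1 | 0 | 0
1 | 1 | 1 | 1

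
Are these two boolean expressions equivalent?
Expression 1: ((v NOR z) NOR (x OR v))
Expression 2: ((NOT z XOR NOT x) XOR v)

No. Counterexample: with x=0, v=1, z=0, Expression 1 = 0 but Expression 2 = 1.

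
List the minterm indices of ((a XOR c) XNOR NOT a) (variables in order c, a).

Σm(2, 3) = (c AND NOT a) OR (c AND a)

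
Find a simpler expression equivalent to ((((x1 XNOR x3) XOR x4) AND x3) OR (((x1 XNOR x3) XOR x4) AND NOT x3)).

By distribution ((E AND v) OR (E AND NOT v) = E):
= ((x1 XNOR x3) XOR x4)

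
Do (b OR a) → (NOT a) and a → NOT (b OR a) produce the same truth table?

Yes, Contrapositive is always equivalent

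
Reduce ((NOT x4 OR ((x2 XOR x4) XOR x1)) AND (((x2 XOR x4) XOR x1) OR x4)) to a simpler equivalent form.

By distribution ((E OR v) AND (E OR NOT v) = E):
= ((x2 XOR x4) XOR x1)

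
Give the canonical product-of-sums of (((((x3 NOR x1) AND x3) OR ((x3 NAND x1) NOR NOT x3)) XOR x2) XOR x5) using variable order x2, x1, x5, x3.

ΠM(0, 1, 4, 7, 10, 11, 13, 14) = (x2 OR x1 OR x5 OR x3) AND (x2 OR x1 OR x5 OR NOT x3) AND (x2 OR NOT x1 OR x5 OR x3) AND (x2 OR NOT x1 OR NOT x5 OR NOT x3) AND (NOT x2 OR x1 OR NOT x5 OR x3) AND (NOT x2 OR x1 OR NOT x5 OR NOT x3) AND (NOT x2 OR NOT x1 OR x5 OR NOT x3) AND (NOT x2 OR NOT x1 OR NOT x5 OR x3)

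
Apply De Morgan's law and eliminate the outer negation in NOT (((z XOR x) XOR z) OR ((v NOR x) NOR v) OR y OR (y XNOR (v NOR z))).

NOT ((z XOR x) XOR z) AND NOT ((v NOR x) NOR v) AND NOT y AND NOT (y XNOR (v NOR z))
De Morgan's: NOT(OR of terms) = AND of negations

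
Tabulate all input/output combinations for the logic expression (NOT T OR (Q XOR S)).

T | Q | S | Output
------------------
0 | 0 | 0 | 1
0 | 0 | 1 | 1
0 | 1 | 0 | 1
0 | 1 | 1 | 1
1 | 0 | 0 | 0
1 | 0 | 1 | 1
1 | 1 | 0 | 1
1 | 1 | 1 | 0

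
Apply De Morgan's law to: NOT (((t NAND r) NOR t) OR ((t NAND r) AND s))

NOT ((t NAND r) NOR t) AND NOT ((t NAND r) AND s)
De Morgan's: NOT(OR of terms) = AND of negations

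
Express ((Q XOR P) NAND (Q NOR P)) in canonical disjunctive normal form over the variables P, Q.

(NOT P AND NOT Q) OR (NOT P AND Q) OR (P AND NOT Q) OR (P AND Q)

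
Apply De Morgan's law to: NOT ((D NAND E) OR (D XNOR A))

NOT (D NAND E) AND NOT (D XNOR A)
De Morgan's: NOT(OR of terms) = AND of negations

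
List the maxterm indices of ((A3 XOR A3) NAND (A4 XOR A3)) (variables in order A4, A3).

ΠM() = TRUE (no maxterms)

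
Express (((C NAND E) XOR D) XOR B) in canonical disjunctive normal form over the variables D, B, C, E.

(NOT D AND NOT B AND NOT C AND NOT E) OR (NOT D AND NOT B AND NOT C AND E) OR (NOT D AND NOT B AND C AND NOT E) OR (NOT D AND B AND C AND E) OR (D AND NOT B AND C AND E) OR (D AND B AND NOT C AND NOT E) OR (D AND B AND NOT C AND E) OR (D AND B AND C AND NOT E)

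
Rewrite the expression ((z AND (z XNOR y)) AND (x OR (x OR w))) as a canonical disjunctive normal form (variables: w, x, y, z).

(NOT w AND x AND y AND z) OR (w AND NOT x AND y AND z) OR (w AND x AND y AND z)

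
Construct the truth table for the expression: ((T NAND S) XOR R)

R | T | S | Output
------------------
0 | 0 | 0 | 1
0 | 0 | 1 | 1
0 | 1 | 0 | 1
0 | 1 | 1 | 0
1 | 0 | 0 | 0
1 | 0 | 1 | 0
1 | 1 | 0 | 0
1 | 1 | 1 | 1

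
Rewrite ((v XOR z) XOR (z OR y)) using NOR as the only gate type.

((((((((v NOR z) NOR (v NOR z)) NOR ((v NOR z) NOR (v NOR z))) NOR ((((v NOR v) NOR (z NOR z)) NOR ((v NOR v) NOR (z NOR z))) NOR (((v NOR v) NOR (z NOR z)) NOR ((v NOR v) NOR (z NOR z))))) NOR ((z NOR y) NOR (z NOR y))) NOR (((((v NOR z) NOR (v NOR z)) NOR ((v NOR z) NOR (v NOR z))) NOR ((((v NOR v) NOR (z NOR z)) NOR ((v NOR v) NOR (z NOR z))) NOR (((v NOR v) NOR (z NOR z)) NOR ((v NOR v) NOR (z NOR z))))) NOR ((z NOR y) NOR (z NOR y)))) NOR ((((((v NOR z) NOR (v NOR z)) NOR ((v NOR z) NOR (v NOR z))) NOR ((((v NOR v) NOR (z NOR z)) NOR ((v NOR v) NOR (z NOR z))) NOR (((v NOR v) NOR (z NOR z)) NOR ((v NOR v) NOR (z NOR z))))) NOR ((z NOR y) NOR (z NOR y))) NOR (((((v NOR z) NOR (v NOR z)) NOR ((v NOR z) NOR (v NOR z))) NOR ((((v NOR v) NOR (z NOR z)) NOR ((v NOR v) NOR (z NOR z))) NOR (((v NOR v) NOR (z NOR z)) NOR ((v NOR v) NOR (z NOR z))))) NOR ((z NOR y) NOR (z NOR y))))) NOR ((((((((v NOR z) NOR (v NOR z)) NOR ((v NOR z) NOR (v NOR z))) NOR ((((v NOR v) NOR (z NOR z)) NOR ((v NOR v) NOR (z NOR z))) NOR (((v NOR v) NOR (z NOR z)) NOR ((v NOR v) NOR (z NOR z))))) NOR ((((v NOR z) NOR (v NOR z)) NOR ((v NOR z) NOR (v NOR z))) NOR ((((v NOR v) NOR (z NOR z)) NOR ((v NOR v) NOR (z NOR z))) NOR (((v NOR v) NOR (z NOR z)) NOR ((v NOR v) NOR (z NOR z)))))) NOR (((z NOR y) NOR (z NOR y)) NOR ((z NOR y) NOR (z NOR y)))) NOR ((((((v NOR z) NOR (v NOR z)) NOR ((v NOR z) NOR (v NOR z))) NOR ((((v NOR v) NOR (z NOR z)) NOR ((v NOR v) NOR (z NOR z))) NOR (((v NOR v) NOR (z NOR z)) NOR ((v NOR v) NOR (z NOR z))))) NOR ((((v NOR z) NOR (v NOR z)) NOR ((v NOR z) NOR (v NOR z))) NOR ((((v NOR v) NOR (z NOR z)) NOR ((v NOR v) NOR (z NOR z))) NOR (((v NOR v) NOR (z NOR z)) NOR ((v NOR v) NOR (z NOR z)))))) NOR (((z NOR y) NOR (z NOR y)) NOR ((z NOR y) NOR (z NOR y))))) NOR (((((((v NOR z) NOR (v NOR z)) NOR ((v NOR z) NOR (v NOR z))) NOR ((((v NOR v) NOR (z NOR z)) NOR ((v NOR v) NOR (z NOR z))) NOR (((v NOR v) NOR (z NOR z)) NOR ((v NOR v) NOR (z NOR z))))) NOR ((((v NOR z) NOR (v NOR z)) NOR ((v NOR z) NOR (v NOR z))) NOR ((((v NOR v) NOR (z NOR z)) NOR ((v NOR v) NOR (z NOR z))) NOR (((v NOR v) NOR (z NOR z)) NOR ((v NOR v) NOR (z NOR z)))))) NOR (((z NOR y) NOR (z NOR y)) NOR ((z NOR y) NOR (z NOR y)))) NOR ((((((v NOR z) NOR (v NOR z)) NOR ((v NOR z) NOR (v NOR z))) NOR ((((v NOR v) NOR (z NOR z)) NOR ((v NOR v) NOR (z NOR z))) NOR (((v NOR v) NOR (z NOR z)) NOR ((v NOR v) NOR (z NOR z))))) NOR ((((v NOR z) NOR (v NOR z)) NOR ((v NOR z) NOR (v NOR z))) NOR ((((v NOR v) NOR (z NOR z)) NOR ((v NOR v) NOR (z NOR z))) NOR (((v NOR v) NOR (z NOR z)) NOR ((v NOR v) NOR (z NOR z)))))) NOR (((z NOR y) NOR (z NOR y)) NOR ((z NOR y) NOR (z NOR y)))))))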